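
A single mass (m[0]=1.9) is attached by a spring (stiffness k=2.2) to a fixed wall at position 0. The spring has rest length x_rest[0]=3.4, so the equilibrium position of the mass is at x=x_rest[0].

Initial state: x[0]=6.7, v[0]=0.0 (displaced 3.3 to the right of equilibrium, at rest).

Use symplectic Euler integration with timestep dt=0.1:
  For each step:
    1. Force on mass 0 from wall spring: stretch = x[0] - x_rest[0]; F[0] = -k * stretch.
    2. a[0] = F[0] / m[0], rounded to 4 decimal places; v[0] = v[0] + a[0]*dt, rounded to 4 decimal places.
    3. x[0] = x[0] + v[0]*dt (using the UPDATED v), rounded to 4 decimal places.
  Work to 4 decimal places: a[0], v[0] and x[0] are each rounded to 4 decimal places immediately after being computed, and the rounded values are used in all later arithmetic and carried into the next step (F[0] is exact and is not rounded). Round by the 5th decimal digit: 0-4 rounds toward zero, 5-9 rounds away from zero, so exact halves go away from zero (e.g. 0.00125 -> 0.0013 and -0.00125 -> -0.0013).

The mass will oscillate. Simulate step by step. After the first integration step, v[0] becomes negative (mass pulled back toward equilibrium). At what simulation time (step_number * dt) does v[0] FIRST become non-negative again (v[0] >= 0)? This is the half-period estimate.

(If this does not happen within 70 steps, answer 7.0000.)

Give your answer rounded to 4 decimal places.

Step 0: x=[6.7000] v=[0.0000]
Step 1: x=[6.6618] v=[-0.3821]
Step 2: x=[6.5858] v=[-0.7598]
Step 3: x=[6.4729] v=[-1.1287]
Step 4: x=[6.3245] v=[-1.4845]
Step 5: x=[6.1422] v=[-1.8231]
Step 6: x=[5.9281] v=[-2.1406]
Step 7: x=[5.6848] v=[-2.4333]
Step 8: x=[5.4150] v=[-2.6979]
Step 9: x=[5.1219] v=[-2.9312]
Step 10: x=[4.8088] v=[-3.1306]
Step 11: x=[4.4794] v=[-3.2937]
Step 12: x=[4.1375] v=[-3.4187]
Step 13: x=[3.7871] v=[-3.5041]
Step 14: x=[3.4322] v=[-3.5489]
Step 15: x=[3.0769] v=[-3.5526]
Step 16: x=[2.7254] v=[-3.5152]
Step 17: x=[2.3817] v=[-3.4371]
Step 18: x=[2.0498] v=[-3.3192]
Step 19: x=[1.7335] v=[-3.1629]
Step 20: x=[1.4365] v=[-2.9699]
Step 21: x=[1.1622] v=[-2.7426]
Step 22: x=[0.9139] v=[-2.4835]
Step 23: x=[0.6943] v=[-2.1956]
Step 24: x=[0.5061] v=[-1.8823]
Step 25: x=[0.3514] v=[-1.5472]
Step 26: x=[0.2320] v=[-1.1942]
Step 27: x=[0.1493] v=[-0.8274]
Step 28: x=[0.1042] v=[-0.4510]
Step 29: x=[0.0973] v=[-0.0694]
Step 30: x=[0.1286] v=[0.3130]
First v>=0 after going negative at step 30, time=3.0000

Answer: 3.0000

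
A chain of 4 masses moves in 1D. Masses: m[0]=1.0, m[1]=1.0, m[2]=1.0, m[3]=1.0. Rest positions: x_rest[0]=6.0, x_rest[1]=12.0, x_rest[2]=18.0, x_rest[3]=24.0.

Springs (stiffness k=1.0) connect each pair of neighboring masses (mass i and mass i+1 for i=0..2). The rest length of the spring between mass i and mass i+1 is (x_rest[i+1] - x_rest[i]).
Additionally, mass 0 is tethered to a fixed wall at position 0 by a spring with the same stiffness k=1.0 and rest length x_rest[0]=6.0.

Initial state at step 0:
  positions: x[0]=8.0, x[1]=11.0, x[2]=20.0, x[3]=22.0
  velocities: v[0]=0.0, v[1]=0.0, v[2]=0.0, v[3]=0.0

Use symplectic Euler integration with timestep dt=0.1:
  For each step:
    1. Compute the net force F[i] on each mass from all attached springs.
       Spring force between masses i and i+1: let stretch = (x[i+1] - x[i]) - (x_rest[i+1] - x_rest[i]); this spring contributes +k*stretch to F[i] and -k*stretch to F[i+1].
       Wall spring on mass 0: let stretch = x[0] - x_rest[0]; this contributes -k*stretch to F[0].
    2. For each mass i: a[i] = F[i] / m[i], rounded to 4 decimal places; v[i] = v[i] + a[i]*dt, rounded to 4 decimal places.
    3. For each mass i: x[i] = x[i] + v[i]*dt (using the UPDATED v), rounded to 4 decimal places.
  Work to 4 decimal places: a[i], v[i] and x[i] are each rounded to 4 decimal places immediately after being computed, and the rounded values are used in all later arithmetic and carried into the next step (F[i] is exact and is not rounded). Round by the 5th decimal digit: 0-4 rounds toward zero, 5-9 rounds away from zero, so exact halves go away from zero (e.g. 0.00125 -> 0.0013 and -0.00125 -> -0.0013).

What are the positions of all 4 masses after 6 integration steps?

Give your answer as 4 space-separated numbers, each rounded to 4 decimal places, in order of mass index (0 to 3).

Step 0: x=[8.0000 11.0000 20.0000 22.0000] v=[0.0000 0.0000 0.0000 0.0000]
Step 1: x=[7.9500 11.0600 19.9300 22.0400] v=[-0.5000 0.6000 -0.7000 0.4000]
Step 2: x=[7.8516 11.1776 19.7924 22.1189] v=[-0.9840 1.1760 -1.3760 0.7890]
Step 3: x=[7.7079 11.3481 19.5919 22.2345] v=[-1.4366 1.7049 -2.0048 1.1564]
Step 4: x=[7.5236 11.5646 19.3354 22.3837] v=[-1.8434 2.1653 -2.5649 1.4921]
Step 5: x=[7.3044 11.8184 19.0317 22.5624] v=[-2.1917 2.5383 -3.0372 1.7873]
Step 6: x=[7.0573 12.0992 18.6912 22.7658] v=[-2.4707 2.8082 -3.4055 2.0342]

Answer: 7.0573 12.0992 18.6912 22.7658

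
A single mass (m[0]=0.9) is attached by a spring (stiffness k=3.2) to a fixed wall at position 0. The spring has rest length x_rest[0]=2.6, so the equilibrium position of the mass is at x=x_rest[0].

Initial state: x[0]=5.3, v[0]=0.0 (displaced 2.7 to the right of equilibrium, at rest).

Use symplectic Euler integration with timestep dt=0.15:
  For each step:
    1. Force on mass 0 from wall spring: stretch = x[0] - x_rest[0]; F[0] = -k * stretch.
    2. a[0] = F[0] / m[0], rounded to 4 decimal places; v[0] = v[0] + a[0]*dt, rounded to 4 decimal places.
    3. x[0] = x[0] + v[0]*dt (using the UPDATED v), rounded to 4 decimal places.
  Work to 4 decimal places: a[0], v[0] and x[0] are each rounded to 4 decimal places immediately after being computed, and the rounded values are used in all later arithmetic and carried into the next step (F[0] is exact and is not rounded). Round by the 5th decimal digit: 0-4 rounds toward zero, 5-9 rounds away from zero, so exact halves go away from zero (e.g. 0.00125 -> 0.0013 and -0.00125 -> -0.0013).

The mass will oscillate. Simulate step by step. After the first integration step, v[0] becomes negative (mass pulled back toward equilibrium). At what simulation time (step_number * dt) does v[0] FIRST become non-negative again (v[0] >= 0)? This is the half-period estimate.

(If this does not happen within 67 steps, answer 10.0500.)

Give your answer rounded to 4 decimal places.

Step 0: x=[5.3000] v=[0.0000]
Step 1: x=[5.0840] v=[-1.4400]
Step 2: x=[4.6693] v=[-2.7648]
Step 3: x=[4.0890] v=[-3.8684]
Step 4: x=[3.3896] v=[-4.6625]
Step 5: x=[2.6271] v=[-5.0836]
Step 6: x=[1.8624] v=[-5.0981]
Step 7: x=[1.1567] v=[-4.7047]
Step 8: x=[0.5665] v=[-3.9349]
Step 9: x=[0.1389] v=[-2.8504]
Step 10: x=[-0.0918] v=[-1.5378]
Step 11: x=[-0.1071] v=[-0.1022]
Step 12: x=[0.0941] v=[1.3416]
First v>=0 after going negative at step 12, time=1.8000

Answer: 1.8000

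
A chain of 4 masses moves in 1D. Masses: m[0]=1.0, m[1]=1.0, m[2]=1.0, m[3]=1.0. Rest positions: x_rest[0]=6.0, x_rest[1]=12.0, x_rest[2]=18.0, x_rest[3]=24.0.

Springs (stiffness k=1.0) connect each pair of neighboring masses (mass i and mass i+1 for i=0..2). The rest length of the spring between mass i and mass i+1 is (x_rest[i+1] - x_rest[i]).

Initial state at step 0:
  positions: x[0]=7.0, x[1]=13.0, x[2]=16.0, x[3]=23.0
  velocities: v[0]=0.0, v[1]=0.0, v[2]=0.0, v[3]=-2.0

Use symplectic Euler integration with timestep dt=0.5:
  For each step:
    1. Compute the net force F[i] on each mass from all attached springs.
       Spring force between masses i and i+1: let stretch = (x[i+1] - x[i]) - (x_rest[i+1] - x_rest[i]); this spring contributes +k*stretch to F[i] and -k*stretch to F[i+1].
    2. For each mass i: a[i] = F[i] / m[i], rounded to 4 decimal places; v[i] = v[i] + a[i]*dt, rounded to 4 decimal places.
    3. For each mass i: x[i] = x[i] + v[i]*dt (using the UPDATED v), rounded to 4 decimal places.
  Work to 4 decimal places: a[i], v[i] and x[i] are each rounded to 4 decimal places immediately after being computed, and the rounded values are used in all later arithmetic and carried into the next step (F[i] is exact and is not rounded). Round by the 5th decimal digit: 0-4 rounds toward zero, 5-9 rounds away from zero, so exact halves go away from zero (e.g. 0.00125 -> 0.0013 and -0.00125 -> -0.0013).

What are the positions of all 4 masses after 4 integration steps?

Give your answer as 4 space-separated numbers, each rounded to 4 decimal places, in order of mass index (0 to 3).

Answer: 5.4062 11.2266 16.9922 21.3750

Derivation:
Step 0: x=[7.0000 13.0000 16.0000 23.0000] v=[0.0000 0.0000 0.0000 -2.0000]
Step 1: x=[7.0000 12.2500 17.0000 21.7500] v=[0.0000 -1.5000 2.0000 -2.5000]
Step 2: x=[6.8125 11.3750 18.0000 20.8125] v=[-0.3750 -1.7500 2.0000 -1.8750]
Step 3: x=[6.2656 11.0156 18.0469 20.6719] v=[-1.0938 -0.7188 0.0938 -0.2813]
Step 4: x=[5.4062 11.2266 16.9922 21.3750] v=[-1.7188 0.4219 -2.1094 1.4062]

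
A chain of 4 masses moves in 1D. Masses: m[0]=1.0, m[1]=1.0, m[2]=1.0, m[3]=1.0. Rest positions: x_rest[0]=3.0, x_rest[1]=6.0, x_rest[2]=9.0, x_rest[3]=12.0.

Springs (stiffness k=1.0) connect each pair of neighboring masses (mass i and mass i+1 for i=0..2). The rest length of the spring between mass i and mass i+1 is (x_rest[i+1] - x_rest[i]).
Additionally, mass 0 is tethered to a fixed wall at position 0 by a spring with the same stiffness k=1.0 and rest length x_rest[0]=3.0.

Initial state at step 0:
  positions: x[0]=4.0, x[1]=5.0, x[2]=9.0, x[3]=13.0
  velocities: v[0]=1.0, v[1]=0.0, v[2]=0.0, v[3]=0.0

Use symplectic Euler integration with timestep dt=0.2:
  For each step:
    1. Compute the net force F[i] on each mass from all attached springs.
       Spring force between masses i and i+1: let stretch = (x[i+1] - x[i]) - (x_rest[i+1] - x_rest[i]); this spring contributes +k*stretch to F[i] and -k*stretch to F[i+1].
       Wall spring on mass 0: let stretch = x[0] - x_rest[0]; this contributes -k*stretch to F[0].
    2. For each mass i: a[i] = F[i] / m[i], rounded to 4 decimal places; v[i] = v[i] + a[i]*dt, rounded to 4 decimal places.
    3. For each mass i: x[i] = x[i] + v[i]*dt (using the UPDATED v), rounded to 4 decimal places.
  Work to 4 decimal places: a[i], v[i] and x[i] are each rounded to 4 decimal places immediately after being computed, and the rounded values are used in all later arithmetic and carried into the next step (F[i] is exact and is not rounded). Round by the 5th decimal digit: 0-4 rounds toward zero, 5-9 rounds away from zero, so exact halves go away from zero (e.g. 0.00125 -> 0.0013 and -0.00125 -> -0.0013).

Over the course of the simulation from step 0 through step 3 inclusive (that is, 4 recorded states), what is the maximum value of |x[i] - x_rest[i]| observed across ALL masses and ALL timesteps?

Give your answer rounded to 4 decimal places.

Answer: 1.0800

Derivation:
Step 0: x=[4.0000 5.0000 9.0000 13.0000] v=[1.0000 0.0000 0.0000 0.0000]
Step 1: x=[4.0800 5.1200 9.0000 12.9600] v=[0.4000 0.6000 0.0000 -0.2000]
Step 2: x=[4.0384 5.3536 9.0032 12.8816] v=[-0.2080 1.1680 0.0160 -0.3920]
Step 3: x=[3.8879 5.6806 9.0156 12.7681] v=[-0.7526 1.6349 0.0618 -0.5677]
Max displacement = 1.0800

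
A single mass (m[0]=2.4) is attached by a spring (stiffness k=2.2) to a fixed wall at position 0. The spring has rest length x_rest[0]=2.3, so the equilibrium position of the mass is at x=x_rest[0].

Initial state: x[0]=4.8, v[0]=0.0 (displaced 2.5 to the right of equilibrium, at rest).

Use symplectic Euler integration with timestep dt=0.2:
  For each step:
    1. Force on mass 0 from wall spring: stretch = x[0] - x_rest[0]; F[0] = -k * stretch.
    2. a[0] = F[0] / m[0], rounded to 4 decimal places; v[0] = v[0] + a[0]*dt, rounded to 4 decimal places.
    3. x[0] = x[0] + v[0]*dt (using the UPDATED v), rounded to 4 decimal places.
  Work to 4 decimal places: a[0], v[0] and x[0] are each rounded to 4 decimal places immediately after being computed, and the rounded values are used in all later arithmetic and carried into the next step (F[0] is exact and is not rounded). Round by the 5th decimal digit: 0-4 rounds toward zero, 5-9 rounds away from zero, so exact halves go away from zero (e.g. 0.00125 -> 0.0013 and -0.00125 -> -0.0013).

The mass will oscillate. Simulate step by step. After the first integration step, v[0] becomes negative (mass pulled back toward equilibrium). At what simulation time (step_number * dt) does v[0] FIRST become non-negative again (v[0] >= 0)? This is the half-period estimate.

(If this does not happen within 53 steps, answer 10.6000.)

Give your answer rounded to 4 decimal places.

Answer: 3.4000

Derivation:
Step 0: x=[4.8000] v=[0.0000]
Step 1: x=[4.7083] v=[-0.4583]
Step 2: x=[4.5283] v=[-0.8998]
Step 3: x=[4.2666] v=[-1.3083]
Step 4: x=[3.9328] v=[-1.6688]
Step 5: x=[3.5392] v=[-1.9681]
Step 6: x=[3.1001] v=[-2.1953]
Step 7: x=[2.6317] v=[-2.3420]
Step 8: x=[2.1511] v=[-2.4028]
Step 9: x=[1.6760] v=[-2.3755]
Step 10: x=[1.2238] v=[-2.2611]
Step 11: x=[0.8110] v=[-2.0638]
Step 12: x=[0.4528] v=[-1.7908]
Step 13: x=[0.1624] v=[-1.4521]
Step 14: x=[-0.0496] v=[-1.0602]
Step 15: x=[-0.1755] v=[-0.6294]
Step 16: x=[-0.2106] v=[-0.1756]
Step 17: x=[-0.1537] v=[0.2847]
First v>=0 after going negative at step 17, time=3.4000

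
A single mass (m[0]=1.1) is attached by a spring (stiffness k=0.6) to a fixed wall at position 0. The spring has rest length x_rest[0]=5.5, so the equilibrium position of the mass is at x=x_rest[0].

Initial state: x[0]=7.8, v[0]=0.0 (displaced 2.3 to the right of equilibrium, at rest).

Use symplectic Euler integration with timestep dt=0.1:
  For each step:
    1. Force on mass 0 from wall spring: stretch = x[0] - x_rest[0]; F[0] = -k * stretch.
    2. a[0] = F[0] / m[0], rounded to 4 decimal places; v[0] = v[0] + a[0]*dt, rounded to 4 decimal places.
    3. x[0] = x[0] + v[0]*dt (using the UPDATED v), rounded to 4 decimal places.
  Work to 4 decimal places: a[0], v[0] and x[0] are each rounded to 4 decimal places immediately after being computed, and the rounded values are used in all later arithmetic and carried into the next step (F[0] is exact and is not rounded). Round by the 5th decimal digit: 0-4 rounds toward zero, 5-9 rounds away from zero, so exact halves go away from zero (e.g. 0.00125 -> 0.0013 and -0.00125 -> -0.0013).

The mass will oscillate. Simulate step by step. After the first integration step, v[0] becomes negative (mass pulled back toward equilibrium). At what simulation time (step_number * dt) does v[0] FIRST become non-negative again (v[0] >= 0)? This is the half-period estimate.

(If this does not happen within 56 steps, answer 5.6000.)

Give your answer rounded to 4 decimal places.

Answer: 4.3000

Derivation:
Step 0: x=[7.8000] v=[0.0000]
Step 1: x=[7.7875] v=[-0.1255]
Step 2: x=[7.7625] v=[-0.2503]
Step 3: x=[7.7251] v=[-0.3737]
Step 4: x=[7.6756] v=[-0.4951]
Step 5: x=[7.6142] v=[-0.6138]
Step 6: x=[7.5413] v=[-0.7291]
Step 7: x=[7.4573] v=[-0.8404]
Step 8: x=[7.3626] v=[-0.9472]
Step 9: x=[7.2577] v=[-1.0488]
Step 10: x=[7.1432] v=[-1.1447]
Step 11: x=[7.0198] v=[-1.2343]
Step 12: x=[6.8881] v=[-1.3172]
Step 13: x=[6.7488] v=[-1.3929]
Step 14: x=[6.6027] v=[-1.4610]
Step 15: x=[6.4506] v=[-1.5212]
Step 16: x=[6.2933] v=[-1.5731]
Step 17: x=[6.1317] v=[-1.6164]
Step 18: x=[5.9666] v=[-1.6509]
Step 19: x=[5.7990] v=[-1.6764]
Step 20: x=[5.6297] v=[-1.6927]
Step 21: x=[5.4597] v=[-1.6998]
Step 22: x=[5.2899] v=[-1.6976]
Step 23: x=[5.1213] v=[-1.6861]
Step 24: x=[4.9548] v=[-1.6654]
Step 25: x=[4.7912] v=[-1.6357]
Step 26: x=[4.6315] v=[-1.5970]
Step 27: x=[4.4765] v=[-1.5496]
Step 28: x=[4.3271] v=[-1.4938]
Step 29: x=[4.1841] v=[-1.4298]
Step 30: x=[4.0483] v=[-1.3580]
Step 31: x=[3.9204] v=[-1.2788]
Step 32: x=[3.8011] v=[-1.1926]
Step 33: x=[3.6911] v=[-1.0999]
Step 34: x=[3.5910] v=[-1.0012]
Step 35: x=[3.5013] v=[-0.8971]
Step 36: x=[3.4225] v=[-0.7881]
Step 37: x=[3.3550] v=[-0.6748]
Step 38: x=[3.2992] v=[-0.5578]
Step 39: x=[3.2554] v=[-0.4378]
Step 40: x=[3.2239] v=[-0.3154]
Step 41: x=[3.2048] v=[-0.1913]
Step 42: x=[3.1982] v=[-0.0661]
Step 43: x=[3.2042] v=[0.0595]
First v>=0 after going negative at step 43, time=4.3000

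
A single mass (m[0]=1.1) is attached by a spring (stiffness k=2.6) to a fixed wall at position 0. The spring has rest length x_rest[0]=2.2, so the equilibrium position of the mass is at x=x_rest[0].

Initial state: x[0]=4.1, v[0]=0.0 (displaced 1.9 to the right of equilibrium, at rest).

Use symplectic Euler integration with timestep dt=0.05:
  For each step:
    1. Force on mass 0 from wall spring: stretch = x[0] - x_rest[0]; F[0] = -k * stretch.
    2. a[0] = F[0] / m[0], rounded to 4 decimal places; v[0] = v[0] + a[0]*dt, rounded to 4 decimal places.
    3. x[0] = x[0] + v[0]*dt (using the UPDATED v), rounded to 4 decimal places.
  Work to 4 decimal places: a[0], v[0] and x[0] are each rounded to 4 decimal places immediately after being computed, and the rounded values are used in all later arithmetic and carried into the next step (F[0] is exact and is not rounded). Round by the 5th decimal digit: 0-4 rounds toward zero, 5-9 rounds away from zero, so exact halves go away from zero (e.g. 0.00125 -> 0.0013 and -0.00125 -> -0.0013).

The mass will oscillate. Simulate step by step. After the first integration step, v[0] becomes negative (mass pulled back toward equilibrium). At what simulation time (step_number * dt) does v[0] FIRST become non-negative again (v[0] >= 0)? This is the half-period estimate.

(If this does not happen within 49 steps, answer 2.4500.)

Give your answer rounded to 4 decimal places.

Answer: 2.0500

Derivation:
Step 0: x=[4.1000] v=[0.0000]
Step 1: x=[4.0888] v=[-0.2245]
Step 2: x=[4.0664] v=[-0.4477]
Step 3: x=[4.0330] v=[-0.6683]
Step 4: x=[3.9888] v=[-0.8849]
Step 5: x=[3.9340] v=[-1.0963]
Step 6: x=[3.8689] v=[-1.3012]
Step 7: x=[3.7940] v=[-1.4984]
Step 8: x=[3.7097] v=[-1.6868]
Step 9: x=[3.6164] v=[-1.8652]
Step 10: x=[3.5148] v=[-2.0326]
Step 11: x=[3.4054] v=[-2.1880]
Step 12: x=[3.2889] v=[-2.3305]
Step 13: x=[3.1659] v=[-2.4592]
Step 14: x=[3.0372] v=[-2.5734]
Step 15: x=[2.9036] v=[-2.6723]
Step 16: x=[2.7658] v=[-2.7555]
Step 17: x=[2.6247] v=[-2.8224]
Step 18: x=[2.4811] v=[-2.8726]
Step 19: x=[2.3358] v=[-2.9058]
Step 20: x=[2.1897] v=[-2.9219]
Step 21: x=[2.0437] v=[-2.9207]
Step 22: x=[1.8986] v=[-2.9022]
Step 23: x=[1.7553] v=[-2.8666]
Step 24: x=[1.6146] v=[-2.8140]
Step 25: x=[1.4774] v=[-2.7448]
Step 26: x=[1.3444] v=[-2.6594]
Step 27: x=[1.2165] v=[-2.5583]
Step 28: x=[1.0944] v=[-2.4421]
Step 29: x=[0.9788] v=[-2.3114]
Step 30: x=[0.8704] v=[-2.1671]
Step 31: x=[0.7699] v=[-2.0100]
Step 32: x=[0.6779] v=[-1.8410]
Step 33: x=[0.5948] v=[-1.6611]
Step 34: x=[0.5212] v=[-1.4714]
Step 35: x=[0.4576] v=[-1.2730]
Step 36: x=[0.4042] v=[-1.0671]
Step 37: x=[0.3615] v=[-0.8549]
Step 38: x=[0.3296] v=[-0.6376]
Step 39: x=[0.3088] v=[-0.4166]
Step 40: x=[0.2991] v=[-0.1931]
Step 41: x=[0.3007] v=[0.0316]
First v>=0 after going negative at step 41, time=2.0500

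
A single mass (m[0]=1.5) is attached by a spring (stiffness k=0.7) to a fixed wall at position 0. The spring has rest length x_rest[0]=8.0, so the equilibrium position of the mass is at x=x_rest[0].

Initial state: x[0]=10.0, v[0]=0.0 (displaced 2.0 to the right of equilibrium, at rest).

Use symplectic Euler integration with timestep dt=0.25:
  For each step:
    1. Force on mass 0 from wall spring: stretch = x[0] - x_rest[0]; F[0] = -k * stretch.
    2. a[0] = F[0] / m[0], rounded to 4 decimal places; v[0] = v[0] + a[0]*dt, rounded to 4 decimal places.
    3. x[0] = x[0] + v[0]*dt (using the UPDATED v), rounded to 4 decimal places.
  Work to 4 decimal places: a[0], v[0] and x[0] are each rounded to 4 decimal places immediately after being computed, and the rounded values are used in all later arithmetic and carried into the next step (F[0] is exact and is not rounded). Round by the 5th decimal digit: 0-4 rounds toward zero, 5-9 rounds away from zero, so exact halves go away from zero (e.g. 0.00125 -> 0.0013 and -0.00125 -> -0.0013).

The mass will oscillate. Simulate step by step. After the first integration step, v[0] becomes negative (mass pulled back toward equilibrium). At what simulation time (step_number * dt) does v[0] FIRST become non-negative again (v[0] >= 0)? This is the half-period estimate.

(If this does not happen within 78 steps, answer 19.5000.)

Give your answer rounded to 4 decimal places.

Answer: 4.7500

Derivation:
Step 0: x=[10.0000] v=[0.0000]
Step 1: x=[9.9417] v=[-0.2333]
Step 2: x=[9.8268] v=[-0.4598]
Step 3: x=[9.6586] v=[-0.6729]
Step 4: x=[9.4420] v=[-0.8664]
Step 5: x=[9.1834] v=[-1.0346]
Step 6: x=[8.8902] v=[-1.1727]
Step 7: x=[8.5711] v=[-1.2766]
Step 8: x=[8.2353] v=[-1.3432]
Step 9: x=[7.8926] v=[-1.3707]
Step 10: x=[7.5531] v=[-1.3582]
Step 11: x=[7.2266] v=[-1.3061]
Step 12: x=[6.9226] v=[-1.2159]
Step 13: x=[6.6501] v=[-1.0902]
Step 14: x=[6.4169] v=[-0.9327]
Step 15: x=[6.2299] v=[-0.7480]
Step 16: x=[6.0945] v=[-0.5415]
Step 17: x=[6.0147] v=[-0.3192]
Step 18: x=[5.9928] v=[-0.0876]
Step 19: x=[6.0295] v=[0.1466]
First v>=0 after going negative at step 19, time=4.7500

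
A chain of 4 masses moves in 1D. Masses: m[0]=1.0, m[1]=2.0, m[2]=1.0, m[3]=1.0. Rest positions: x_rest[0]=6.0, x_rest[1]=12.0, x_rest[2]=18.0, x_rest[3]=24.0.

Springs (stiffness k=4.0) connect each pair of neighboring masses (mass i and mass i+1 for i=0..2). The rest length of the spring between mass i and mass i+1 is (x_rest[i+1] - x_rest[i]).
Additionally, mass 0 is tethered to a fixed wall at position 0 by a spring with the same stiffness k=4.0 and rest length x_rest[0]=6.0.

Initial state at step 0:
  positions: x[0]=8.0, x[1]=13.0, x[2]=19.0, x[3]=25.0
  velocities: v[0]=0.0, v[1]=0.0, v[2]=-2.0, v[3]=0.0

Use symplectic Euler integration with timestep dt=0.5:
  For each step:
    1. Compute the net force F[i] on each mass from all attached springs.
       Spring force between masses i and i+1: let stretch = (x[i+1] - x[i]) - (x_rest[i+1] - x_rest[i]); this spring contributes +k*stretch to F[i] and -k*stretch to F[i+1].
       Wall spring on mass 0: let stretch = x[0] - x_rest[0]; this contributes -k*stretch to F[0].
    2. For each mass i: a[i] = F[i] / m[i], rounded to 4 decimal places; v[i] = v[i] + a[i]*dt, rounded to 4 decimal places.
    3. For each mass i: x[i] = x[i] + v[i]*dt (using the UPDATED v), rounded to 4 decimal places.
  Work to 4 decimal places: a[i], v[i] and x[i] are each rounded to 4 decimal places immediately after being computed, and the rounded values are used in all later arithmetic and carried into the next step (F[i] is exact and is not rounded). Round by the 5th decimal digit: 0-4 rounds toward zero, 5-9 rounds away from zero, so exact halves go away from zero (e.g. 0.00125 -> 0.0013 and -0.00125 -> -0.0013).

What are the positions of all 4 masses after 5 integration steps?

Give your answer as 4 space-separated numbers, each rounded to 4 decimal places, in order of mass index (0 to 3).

Step 0: x=[8.0000 13.0000 19.0000 25.0000] v=[0.0000 0.0000 -2.0000 0.0000]
Step 1: x=[5.0000 13.5000 18.0000 25.0000] v=[-6.0000 1.0000 -2.0000 0.0000]
Step 2: x=[5.5000 12.0000 19.5000 24.0000] v=[1.0000 -3.0000 3.0000 -2.0000]
Step 3: x=[7.0000 11.0000 18.0000 24.5000] v=[3.0000 -2.0000 -3.0000 1.0000]
Step 4: x=[5.5000 11.5000 16.0000 24.5000] v=[-3.0000 1.0000 -4.0000 0.0000]
Step 5: x=[4.5000 11.2500 18.0000 22.0000] v=[-2.0000 -0.5000 4.0000 -5.0000]

Answer: 4.5000 11.2500 18.0000 22.0000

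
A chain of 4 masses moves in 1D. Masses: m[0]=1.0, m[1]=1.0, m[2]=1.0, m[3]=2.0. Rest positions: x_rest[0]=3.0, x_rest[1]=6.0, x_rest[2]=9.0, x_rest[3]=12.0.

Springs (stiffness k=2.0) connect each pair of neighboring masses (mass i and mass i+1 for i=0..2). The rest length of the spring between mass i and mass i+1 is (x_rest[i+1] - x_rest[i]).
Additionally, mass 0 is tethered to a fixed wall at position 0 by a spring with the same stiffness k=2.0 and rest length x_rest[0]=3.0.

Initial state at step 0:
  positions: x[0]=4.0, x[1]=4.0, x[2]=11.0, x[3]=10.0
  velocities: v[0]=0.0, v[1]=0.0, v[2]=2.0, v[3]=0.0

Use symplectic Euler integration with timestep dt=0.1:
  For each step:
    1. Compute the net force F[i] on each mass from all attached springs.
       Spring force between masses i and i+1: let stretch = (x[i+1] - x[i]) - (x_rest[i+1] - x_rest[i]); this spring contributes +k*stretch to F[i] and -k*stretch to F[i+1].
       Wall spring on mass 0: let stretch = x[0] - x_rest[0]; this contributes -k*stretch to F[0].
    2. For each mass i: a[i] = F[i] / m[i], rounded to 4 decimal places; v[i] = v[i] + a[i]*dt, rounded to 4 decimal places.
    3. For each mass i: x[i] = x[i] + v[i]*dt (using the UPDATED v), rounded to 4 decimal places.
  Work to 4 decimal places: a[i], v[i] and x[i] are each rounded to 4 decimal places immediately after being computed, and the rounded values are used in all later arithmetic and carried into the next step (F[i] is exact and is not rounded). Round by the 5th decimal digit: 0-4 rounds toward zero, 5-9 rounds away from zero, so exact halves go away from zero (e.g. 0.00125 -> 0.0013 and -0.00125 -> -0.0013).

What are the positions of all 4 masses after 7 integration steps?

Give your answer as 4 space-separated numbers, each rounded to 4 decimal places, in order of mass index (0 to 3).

Answer: 2.4361 6.9423 8.6552 10.9920

Derivation:
Step 0: x=[4.0000 4.0000 11.0000 10.0000] v=[0.0000 0.0000 2.0000 0.0000]
Step 1: x=[3.9200 4.1400 11.0400 10.0400] v=[-0.8000 1.4000 0.4000 0.4000]
Step 2: x=[3.7660 4.4136 10.9220 10.1200] v=[-1.5400 2.7360 -1.1800 0.8000]
Step 3: x=[3.5496 4.8044 10.6578 10.2380] v=[-2.1637 3.9082 -2.6421 1.1802]
Step 4: x=[3.2873 5.2872 10.2681 10.3902] v=[-2.6227 4.8279 -3.8967 1.5222]
Step 5: x=[2.9993 5.8296 9.7813 10.5712] v=[-2.8802 5.4241 -4.8685 1.8100]
Step 6: x=[2.7079 6.3944 9.2312 10.7743] v=[-2.9140 5.6484 -5.5009 2.0310]
Step 7: x=[2.4361 6.9423 8.6552 10.9920] v=[-2.7183 5.4785 -5.7596 2.1767]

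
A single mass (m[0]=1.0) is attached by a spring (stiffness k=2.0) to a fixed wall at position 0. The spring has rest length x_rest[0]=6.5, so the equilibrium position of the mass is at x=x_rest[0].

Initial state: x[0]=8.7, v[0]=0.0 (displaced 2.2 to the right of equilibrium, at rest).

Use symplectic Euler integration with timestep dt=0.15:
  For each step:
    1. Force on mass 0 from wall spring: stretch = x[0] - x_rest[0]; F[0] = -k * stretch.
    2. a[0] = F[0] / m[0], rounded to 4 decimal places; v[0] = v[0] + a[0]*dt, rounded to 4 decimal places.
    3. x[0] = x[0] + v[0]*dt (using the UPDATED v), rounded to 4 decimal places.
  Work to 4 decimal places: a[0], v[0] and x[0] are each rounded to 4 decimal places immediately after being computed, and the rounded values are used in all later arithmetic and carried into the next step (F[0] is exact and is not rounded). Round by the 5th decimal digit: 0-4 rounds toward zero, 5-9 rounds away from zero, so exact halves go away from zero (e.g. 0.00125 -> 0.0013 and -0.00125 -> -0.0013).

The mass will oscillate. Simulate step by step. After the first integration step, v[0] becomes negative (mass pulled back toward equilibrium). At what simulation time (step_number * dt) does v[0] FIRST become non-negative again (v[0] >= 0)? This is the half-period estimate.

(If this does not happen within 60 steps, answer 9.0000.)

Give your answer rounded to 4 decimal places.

Step 0: x=[8.7000] v=[0.0000]
Step 1: x=[8.6010] v=[-0.6600]
Step 2: x=[8.4075] v=[-1.2903]
Step 3: x=[8.1281] v=[-1.8626]
Step 4: x=[7.7755] v=[-2.3510]
Step 5: x=[7.3654] v=[-2.7337]
Step 6: x=[6.9164] v=[-2.9933]
Step 7: x=[6.4487] v=[-3.1182]
Step 8: x=[5.9833] v=[-3.1028]
Step 9: x=[5.5411] v=[-2.9478]
Step 10: x=[5.1421] v=[-2.6601]
Step 11: x=[4.8042] v=[-2.2527]
Step 12: x=[4.5426] v=[-1.7440]
Step 13: x=[4.3691] v=[-1.1568]
Step 14: x=[4.2915] v=[-0.5175]
Step 15: x=[4.3133] v=[0.1451]
First v>=0 after going negative at step 15, time=2.2500

Answer: 2.2500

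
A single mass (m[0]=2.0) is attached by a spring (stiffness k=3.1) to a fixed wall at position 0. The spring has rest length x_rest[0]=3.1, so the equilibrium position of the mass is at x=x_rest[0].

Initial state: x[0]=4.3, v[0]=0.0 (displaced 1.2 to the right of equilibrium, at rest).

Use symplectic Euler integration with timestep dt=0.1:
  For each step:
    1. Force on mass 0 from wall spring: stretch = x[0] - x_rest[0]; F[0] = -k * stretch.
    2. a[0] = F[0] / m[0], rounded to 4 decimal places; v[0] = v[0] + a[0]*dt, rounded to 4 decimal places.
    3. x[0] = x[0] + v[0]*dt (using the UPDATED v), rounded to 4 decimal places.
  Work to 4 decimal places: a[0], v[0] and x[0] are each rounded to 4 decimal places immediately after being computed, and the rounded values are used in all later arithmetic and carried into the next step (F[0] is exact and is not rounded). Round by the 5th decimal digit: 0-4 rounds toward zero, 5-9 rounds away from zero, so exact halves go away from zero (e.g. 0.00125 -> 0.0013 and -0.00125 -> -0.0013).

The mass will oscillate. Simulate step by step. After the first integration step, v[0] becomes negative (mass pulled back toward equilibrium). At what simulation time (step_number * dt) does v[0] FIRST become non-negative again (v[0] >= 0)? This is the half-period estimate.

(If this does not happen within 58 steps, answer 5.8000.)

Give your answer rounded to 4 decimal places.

Answer: 2.6000

Derivation:
Step 0: x=[4.3000] v=[0.0000]
Step 1: x=[4.2814] v=[-0.1860]
Step 2: x=[4.2445] v=[-0.3691]
Step 3: x=[4.1899] v=[-0.5465]
Step 4: x=[4.1184] v=[-0.7154]
Step 5: x=[4.0311] v=[-0.8733]
Step 6: x=[3.9293] v=[-1.0176]
Step 7: x=[3.8147] v=[-1.1461]
Step 8: x=[3.6890] v=[-1.2569]
Step 9: x=[3.5542] v=[-1.3482]
Step 10: x=[3.4123] v=[-1.4186]
Step 11: x=[3.2656] v=[-1.4670]
Step 12: x=[3.1163] v=[-1.4927]
Step 13: x=[2.9668] v=[-1.4952]
Step 14: x=[2.8193] v=[-1.4746]
Step 15: x=[2.6762] v=[-1.4311]
Step 16: x=[2.5397] v=[-1.3654]
Step 17: x=[2.4118] v=[-1.2786]
Step 18: x=[2.2946] v=[-1.1719]
Step 19: x=[2.1899] v=[-1.0471]
Step 20: x=[2.0993] v=[-0.9060]
Step 21: x=[2.0242] v=[-0.7509]
Step 22: x=[1.9658] v=[-0.5842]
Step 23: x=[1.9250] v=[-0.4084]
Step 24: x=[1.9024] v=[-0.2263]
Step 25: x=[1.8983] v=[-0.0407]
Step 26: x=[1.9129] v=[0.1456]
First v>=0 after going negative at step 26, time=2.6000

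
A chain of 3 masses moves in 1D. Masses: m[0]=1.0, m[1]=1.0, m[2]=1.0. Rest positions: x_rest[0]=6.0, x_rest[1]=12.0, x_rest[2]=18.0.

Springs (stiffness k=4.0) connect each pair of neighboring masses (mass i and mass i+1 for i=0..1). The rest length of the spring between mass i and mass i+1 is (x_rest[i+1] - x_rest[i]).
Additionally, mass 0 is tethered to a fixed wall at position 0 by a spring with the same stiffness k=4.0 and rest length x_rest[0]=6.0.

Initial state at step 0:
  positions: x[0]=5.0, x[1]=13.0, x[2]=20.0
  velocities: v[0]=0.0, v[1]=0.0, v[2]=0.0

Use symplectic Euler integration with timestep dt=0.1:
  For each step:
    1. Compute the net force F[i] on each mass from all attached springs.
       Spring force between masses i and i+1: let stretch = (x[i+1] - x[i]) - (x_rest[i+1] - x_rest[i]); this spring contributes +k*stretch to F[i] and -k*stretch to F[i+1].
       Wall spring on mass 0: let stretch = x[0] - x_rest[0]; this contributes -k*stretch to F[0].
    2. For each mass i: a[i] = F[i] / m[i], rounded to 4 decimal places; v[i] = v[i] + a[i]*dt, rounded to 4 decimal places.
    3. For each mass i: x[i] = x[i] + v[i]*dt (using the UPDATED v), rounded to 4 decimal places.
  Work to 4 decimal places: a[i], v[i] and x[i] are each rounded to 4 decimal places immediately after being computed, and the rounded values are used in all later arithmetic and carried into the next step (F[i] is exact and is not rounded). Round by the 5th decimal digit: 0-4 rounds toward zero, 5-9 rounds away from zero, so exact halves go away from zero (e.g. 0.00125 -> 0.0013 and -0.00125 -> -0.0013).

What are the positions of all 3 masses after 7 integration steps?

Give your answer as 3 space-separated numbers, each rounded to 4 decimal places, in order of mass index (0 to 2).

Answer: 7.1703 12.5057 18.9263

Derivation:
Step 0: x=[5.0000 13.0000 20.0000] v=[0.0000 0.0000 0.0000]
Step 1: x=[5.1200 12.9600 19.9600] v=[1.2000 -0.4000 -0.4000]
Step 2: x=[5.3488 12.8864 19.8800] v=[2.2880 -0.7360 -0.8000]
Step 3: x=[5.6652 12.7910 19.7603] v=[3.1635 -0.9536 -1.1974]
Step 4: x=[6.0400 12.6894 19.6018] v=[3.7477 -1.0162 -1.5851]
Step 5: x=[6.4392 12.5983 19.4068] v=[3.9915 -0.9110 -1.9501]
Step 6: x=[6.8272 12.5332 19.1795] v=[3.8795 -0.6512 -2.2735]
Step 7: x=[7.1703 12.5057 18.9263] v=[3.4310 -0.2751 -2.5320]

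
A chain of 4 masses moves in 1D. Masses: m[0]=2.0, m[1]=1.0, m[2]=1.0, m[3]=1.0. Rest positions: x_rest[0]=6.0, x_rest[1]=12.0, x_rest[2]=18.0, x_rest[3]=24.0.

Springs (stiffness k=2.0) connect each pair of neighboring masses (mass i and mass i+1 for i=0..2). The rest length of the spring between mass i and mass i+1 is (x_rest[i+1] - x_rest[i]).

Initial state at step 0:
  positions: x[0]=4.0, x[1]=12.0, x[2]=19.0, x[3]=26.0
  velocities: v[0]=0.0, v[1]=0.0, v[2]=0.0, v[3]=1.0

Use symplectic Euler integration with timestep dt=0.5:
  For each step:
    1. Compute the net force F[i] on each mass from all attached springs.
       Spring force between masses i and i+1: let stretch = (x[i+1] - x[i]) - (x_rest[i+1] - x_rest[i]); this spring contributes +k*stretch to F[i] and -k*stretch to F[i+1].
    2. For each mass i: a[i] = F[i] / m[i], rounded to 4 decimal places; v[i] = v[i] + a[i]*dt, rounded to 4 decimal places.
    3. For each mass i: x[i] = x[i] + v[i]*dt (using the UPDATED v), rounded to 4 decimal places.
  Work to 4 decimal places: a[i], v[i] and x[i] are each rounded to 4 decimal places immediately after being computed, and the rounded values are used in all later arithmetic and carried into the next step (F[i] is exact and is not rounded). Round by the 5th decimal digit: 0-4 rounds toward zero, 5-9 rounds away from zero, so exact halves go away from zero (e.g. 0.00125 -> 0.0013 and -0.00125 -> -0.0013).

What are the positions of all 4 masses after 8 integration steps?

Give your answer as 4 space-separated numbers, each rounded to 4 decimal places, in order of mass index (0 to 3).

Step 0: x=[4.0000 12.0000 19.0000 26.0000] v=[0.0000 0.0000 0.0000 1.0000]
Step 1: x=[4.5000 11.5000 19.0000 26.0000] v=[1.0000 -1.0000 0.0000 0.0000]
Step 2: x=[5.2500 11.2500 18.7500 25.5000] v=[1.5000 -0.5000 -0.5000 -1.0000]
Step 3: x=[6.0000 11.7500 18.1250 24.6250] v=[1.5000 1.0000 -1.2500 -1.7500]
Step 4: x=[6.6875 12.5625 17.5625 23.5000] v=[1.3750 1.6250 -1.1250 -2.2500]
Step 5: x=[7.3438 12.9375 17.4688 22.4063] v=[1.3125 0.7500 -0.1875 -2.1875]
Step 6: x=[7.8985 12.7813 17.5782 21.8438] v=[1.1094 -0.3124 0.2187 -1.1250]
Step 7: x=[8.1739 12.5822 17.4219 22.1485] v=[0.5508 -0.3983 -0.3126 0.6094]
Step 8: x=[8.0514 12.5988 17.2091 23.0899] v=[-0.2451 0.0331 -0.4257 1.8828]

Answer: 8.0514 12.5988 17.2091 23.0899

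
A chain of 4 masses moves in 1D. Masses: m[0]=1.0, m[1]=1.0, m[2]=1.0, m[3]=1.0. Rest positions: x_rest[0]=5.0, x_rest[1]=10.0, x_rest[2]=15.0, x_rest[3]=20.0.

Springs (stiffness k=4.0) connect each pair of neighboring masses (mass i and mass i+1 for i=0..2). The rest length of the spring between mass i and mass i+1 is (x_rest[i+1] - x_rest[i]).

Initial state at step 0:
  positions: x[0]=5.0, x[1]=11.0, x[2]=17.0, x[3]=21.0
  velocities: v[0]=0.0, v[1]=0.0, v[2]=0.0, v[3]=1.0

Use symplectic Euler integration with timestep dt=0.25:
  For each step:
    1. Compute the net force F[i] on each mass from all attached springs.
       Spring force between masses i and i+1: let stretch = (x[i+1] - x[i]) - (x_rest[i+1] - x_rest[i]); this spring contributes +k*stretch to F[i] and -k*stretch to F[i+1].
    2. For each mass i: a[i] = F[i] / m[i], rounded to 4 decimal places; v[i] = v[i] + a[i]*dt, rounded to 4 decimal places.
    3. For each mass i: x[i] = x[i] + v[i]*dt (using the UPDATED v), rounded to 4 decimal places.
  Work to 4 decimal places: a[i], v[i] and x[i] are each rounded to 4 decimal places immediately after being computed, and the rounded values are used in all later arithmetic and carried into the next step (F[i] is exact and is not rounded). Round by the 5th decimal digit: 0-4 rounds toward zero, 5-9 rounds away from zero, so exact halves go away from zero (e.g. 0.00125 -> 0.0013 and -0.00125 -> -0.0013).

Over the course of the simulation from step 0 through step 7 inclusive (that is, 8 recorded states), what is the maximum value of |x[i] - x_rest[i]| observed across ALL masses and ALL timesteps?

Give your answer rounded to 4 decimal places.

Step 0: x=[5.0000 11.0000 17.0000 21.0000] v=[0.0000 0.0000 0.0000 1.0000]
Step 1: x=[5.2500 11.0000 16.5000 21.5000] v=[1.0000 0.0000 -2.0000 2.0000]
Step 2: x=[5.6875 10.9375 15.8750 22.0000] v=[1.7500 -0.2500 -2.5000 2.0000]
Step 3: x=[6.1875 10.7969 15.5469 22.2188] v=[2.0000 -0.5625 -1.3125 0.8750]
Step 4: x=[6.5899 10.6914 15.6993 22.0196] v=[1.6094 -0.4219 0.6094 -0.7969]
Step 5: x=[6.7676 10.8125 16.1798 21.4903] v=[0.7109 0.4845 1.9218 -2.1172]
Step 6: x=[6.7066 11.2642 16.6461 20.8834] v=[-0.2442 1.8069 1.8650 -2.4277]
Step 7: x=[6.5350 11.9220 16.8262 20.4672] v=[-0.6866 2.6312 0.7204 -1.6650]
Max displacement = 2.2188

Answer: 2.2188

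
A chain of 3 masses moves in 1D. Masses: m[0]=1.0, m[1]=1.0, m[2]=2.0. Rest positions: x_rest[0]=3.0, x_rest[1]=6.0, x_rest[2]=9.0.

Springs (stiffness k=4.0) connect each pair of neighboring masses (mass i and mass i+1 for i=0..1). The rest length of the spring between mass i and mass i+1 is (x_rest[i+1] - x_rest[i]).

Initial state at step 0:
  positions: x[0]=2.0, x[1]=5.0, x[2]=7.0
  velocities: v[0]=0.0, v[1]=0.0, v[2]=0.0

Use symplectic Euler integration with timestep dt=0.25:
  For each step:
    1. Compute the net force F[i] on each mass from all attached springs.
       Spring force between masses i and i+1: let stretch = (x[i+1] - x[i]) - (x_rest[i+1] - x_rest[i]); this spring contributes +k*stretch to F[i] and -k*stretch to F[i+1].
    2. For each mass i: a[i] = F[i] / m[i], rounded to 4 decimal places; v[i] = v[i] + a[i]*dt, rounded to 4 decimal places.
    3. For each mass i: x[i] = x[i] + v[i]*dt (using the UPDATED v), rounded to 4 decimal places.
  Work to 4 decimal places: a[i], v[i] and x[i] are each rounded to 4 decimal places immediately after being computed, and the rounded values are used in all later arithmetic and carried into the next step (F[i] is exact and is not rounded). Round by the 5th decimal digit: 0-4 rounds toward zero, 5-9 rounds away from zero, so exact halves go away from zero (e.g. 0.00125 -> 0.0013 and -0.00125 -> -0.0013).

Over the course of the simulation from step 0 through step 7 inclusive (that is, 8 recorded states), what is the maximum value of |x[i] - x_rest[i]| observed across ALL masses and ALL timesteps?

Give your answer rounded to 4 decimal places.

Step 0: x=[2.0000 5.0000 7.0000] v=[0.0000 0.0000 0.0000]
Step 1: x=[2.0000 4.7500 7.1250] v=[0.0000 -1.0000 0.5000]
Step 2: x=[1.9375 4.4063 7.3281] v=[-0.2500 -1.3750 0.8125]
Step 3: x=[1.7422 4.1758 7.5410] v=[-0.7812 -0.9220 0.8516]
Step 4: x=[1.4053 4.1782 7.7083] v=[-1.3476 0.0096 0.6690]
Step 5: x=[1.0116 4.3699 7.8093] v=[-1.5747 0.7668 0.4040]
Step 6: x=[0.7075 4.5819 7.8554] v=[-1.2164 0.8479 0.1843]
Step 7: x=[0.6220 4.6437 7.8673] v=[-0.3420 0.2470 0.0476]
Max displacement = 2.3780

Answer: 2.3780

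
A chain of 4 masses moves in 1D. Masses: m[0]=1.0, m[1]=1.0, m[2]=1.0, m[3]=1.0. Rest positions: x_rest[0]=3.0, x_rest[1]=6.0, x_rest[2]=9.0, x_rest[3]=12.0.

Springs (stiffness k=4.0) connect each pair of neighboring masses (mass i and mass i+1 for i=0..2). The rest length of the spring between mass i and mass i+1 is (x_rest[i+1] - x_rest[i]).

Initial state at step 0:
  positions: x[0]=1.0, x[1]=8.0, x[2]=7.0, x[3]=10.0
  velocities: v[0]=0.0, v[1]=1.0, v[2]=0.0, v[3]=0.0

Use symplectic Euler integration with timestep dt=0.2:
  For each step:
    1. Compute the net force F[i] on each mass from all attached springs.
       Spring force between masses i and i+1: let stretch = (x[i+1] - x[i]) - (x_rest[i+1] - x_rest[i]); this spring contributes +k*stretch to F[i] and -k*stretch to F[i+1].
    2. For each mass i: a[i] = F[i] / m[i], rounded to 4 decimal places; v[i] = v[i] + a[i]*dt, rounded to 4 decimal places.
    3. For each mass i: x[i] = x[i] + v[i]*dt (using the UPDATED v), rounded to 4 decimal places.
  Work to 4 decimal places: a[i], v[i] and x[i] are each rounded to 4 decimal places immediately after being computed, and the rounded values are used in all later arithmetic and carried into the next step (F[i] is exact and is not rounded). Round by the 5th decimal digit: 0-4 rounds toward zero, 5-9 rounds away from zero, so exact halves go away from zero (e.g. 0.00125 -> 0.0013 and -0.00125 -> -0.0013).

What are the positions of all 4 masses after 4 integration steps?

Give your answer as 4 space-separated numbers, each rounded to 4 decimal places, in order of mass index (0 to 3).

Step 0: x=[1.0000 8.0000 7.0000 10.0000] v=[0.0000 1.0000 0.0000 0.0000]
Step 1: x=[1.6400 6.9200 7.6400 10.0000] v=[3.2000 -5.4000 3.2000 0.0000]
Step 2: x=[2.6448 5.1104 8.5424 10.1024] v=[5.0240 -9.0480 4.5120 0.5120]
Step 3: x=[3.5641 3.4554 9.1453 10.4352] v=[4.5965 -8.2749 3.0144 1.6640]
Step 4: x=[3.9860 2.7282 9.0442 11.0416] v=[2.1095 -3.6360 -0.5056 3.0321]

Answer: 3.9860 2.7282 9.0442 11.0416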